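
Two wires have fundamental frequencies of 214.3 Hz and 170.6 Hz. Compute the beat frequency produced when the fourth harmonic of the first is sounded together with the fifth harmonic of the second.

4.2 Hz

Fourth harmonic of the first: 4·214.3 = 857.2 Hz.
Fifth harmonic of the second: 5·170.6 = 853.0 Hz.
f_beat = |857.2 − 853.0| = 4.2 Hz.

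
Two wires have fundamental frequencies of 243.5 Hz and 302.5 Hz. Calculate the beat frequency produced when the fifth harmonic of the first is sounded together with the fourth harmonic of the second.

Fifth harmonic of the first: 5·243.5 = 1217.5 Hz.
Fourth harmonic of the second: 4·302.5 = 1210.0 Hz.
f_beat = |1217.5 − 1210.0| = 7.5 Hz.

7.5 Hz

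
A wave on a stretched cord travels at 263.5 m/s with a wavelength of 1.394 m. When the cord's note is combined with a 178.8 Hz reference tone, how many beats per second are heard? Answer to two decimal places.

10.22 Hz

Source frequency f = v/λ = 263.5/1.394 = 189.0244 Hz.
f_beat = |189.0244 − 178.8| = 10.22 Hz.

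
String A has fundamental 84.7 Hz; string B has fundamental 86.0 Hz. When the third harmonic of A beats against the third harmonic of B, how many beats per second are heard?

Third harmonic of the first: 3·84.7 = 254.1 Hz.
Third harmonic of the second: 3·86.0 = 258.0 Hz.
f_beat = |254.1 − 258.0| = 3.9 Hz.

3.9 Hz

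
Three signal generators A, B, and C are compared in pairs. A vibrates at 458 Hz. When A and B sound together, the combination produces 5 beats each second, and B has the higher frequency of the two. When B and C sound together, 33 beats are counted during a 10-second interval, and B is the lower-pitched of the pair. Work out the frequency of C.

466.3 Hz

B is above A, so f_B = 458 + 5 = 463 Hz.
B–C: Beat frequency = 33/10 = 3.3 Hz.
C is above B, so f_C = 463 + 3.3 = 466.3 Hz.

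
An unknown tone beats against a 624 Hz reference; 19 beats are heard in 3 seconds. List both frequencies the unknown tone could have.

617.6667 Hz or 630.3333 Hz

Beat frequency = 19/3 = 6.3333 Hz.
|f − 624| = 6.3333, so f = 624 ± 6.3333.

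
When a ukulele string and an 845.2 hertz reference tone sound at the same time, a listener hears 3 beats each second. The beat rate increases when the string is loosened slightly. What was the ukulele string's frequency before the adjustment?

|f − 845.2| = 3, so the ukulele string was at either 842.2 Hz or 848.2 Hz.
Reducing tension lowers a string's frequency; the adjustment lowers the ukulele string's frequency.
The beat rate rose, so the adjustment moved the ukulele string further from 845.2 Hz — it was already below the reference.

842.2 Hz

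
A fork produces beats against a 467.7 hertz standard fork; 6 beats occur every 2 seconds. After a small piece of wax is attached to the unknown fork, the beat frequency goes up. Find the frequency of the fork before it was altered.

464.7 Hz

Beat frequency = 6/2 = 3 Hz.
|f − 467.7| = 3, so the fork was at either 464.7 Hz or 470.7 Hz.
Loading a fork with wax lowers its frequency; the adjustment lowers the fork's frequency.
The beat rate rose, so the adjustment moved the fork further from 467.7 Hz — it was already below the reference.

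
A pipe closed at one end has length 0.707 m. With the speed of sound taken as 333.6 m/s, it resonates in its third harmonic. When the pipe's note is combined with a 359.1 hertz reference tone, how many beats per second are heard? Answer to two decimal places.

Closed pipe (odd harmonics): f_n = n·v/(4L) = 3·333.6/(4·0.707) = 353.8897 Hz.
f_beat = |353.8897 − 359.1| = 5.21 Hz.

5.21 Hz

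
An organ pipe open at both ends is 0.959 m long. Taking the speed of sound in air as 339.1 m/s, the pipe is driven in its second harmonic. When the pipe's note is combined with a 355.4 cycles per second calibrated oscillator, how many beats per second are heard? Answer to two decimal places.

Open pipe: f_n = n·v/(2L) = 2·339.1/(2·0.959) = 353.5975 Hz.
f_beat = |353.5975 − 355.4| = 1.80 Hz.

1.80 Hz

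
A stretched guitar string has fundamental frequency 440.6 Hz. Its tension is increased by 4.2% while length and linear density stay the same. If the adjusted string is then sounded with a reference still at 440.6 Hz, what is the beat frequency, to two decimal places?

9.16 Hz

For a string, f ∝ √T, so the new frequency is 440.6·√1.042 = 449.7574 Hz.
f_beat = |449.7574 − 440.6| = 9.16 Hz.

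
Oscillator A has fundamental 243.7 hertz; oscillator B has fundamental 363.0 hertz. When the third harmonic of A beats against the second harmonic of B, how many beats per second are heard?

Third harmonic of the first: 3·243.7 = 731.1 Hz.
Second harmonic of the second: 2·363.0 = 726.0 Hz.
f_beat = |731.1 − 726.0| = 5.1 Hz.

5.1 Hz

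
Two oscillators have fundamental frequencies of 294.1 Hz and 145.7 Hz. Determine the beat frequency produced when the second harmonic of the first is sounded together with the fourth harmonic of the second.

5.4 Hz

Second harmonic of the first: 2·294.1 = 588.2 Hz.
Fourth harmonic of the second: 4·145.7 = 582.8 Hz.
f_beat = |588.2 − 582.8| = 5.4 Hz.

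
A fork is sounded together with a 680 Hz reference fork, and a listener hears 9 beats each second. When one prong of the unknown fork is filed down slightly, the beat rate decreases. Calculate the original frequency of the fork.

|f − 680| = 9, so the fork was at either 671 Hz or 689 Hz.
Filing a prong removes mass and raises the fork's frequency; the adjustment raises the fork's frequency.
The beat rate fell, so the adjustment moved the fork toward 680 Hz — it must have started below the reference.

671 Hz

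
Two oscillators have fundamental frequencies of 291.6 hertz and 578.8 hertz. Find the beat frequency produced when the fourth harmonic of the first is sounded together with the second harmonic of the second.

8.8 Hz

Fourth harmonic of the first: 4·291.6 = 1166.4 Hz.
Second harmonic of the second: 2·578.8 = 1157.6 Hz.
f_beat = |1166.4 − 1157.6| = 8.8 Hz.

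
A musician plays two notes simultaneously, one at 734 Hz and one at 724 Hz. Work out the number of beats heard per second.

10 Hz

Beats arise from superposition of two nearby frequencies; the beat rate is |f₁ − f₂|.
|734 − 724| = 10 Hz.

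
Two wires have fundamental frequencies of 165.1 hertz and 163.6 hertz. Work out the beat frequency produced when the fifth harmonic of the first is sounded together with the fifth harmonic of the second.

7.5 Hz

Fifth harmonic of the first: 5·165.1 = 825.5 Hz.
Fifth harmonic of the second: 5·163.6 = 818.0 Hz.
f_beat = |825.5 − 818.0| = 7.5 Hz.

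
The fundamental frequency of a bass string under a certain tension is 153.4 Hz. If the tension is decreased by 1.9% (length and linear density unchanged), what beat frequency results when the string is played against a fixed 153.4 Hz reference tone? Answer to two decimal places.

1.46 Hz

For a string, f ∝ √T, so the new frequency is 153.4·√0.981 = 151.9357 Hz.
f_beat = |151.9357 − 153.4| = 1.46 Hz.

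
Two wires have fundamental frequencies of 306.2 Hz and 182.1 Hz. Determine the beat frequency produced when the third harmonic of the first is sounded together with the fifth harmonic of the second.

8.1 Hz

Third harmonic of the first: 3·306.2 = 918.6 Hz.
Fifth harmonic of the second: 5·182.1 = 910.5 Hz.
f_beat = |918.6 − 910.5| = 8.1 Hz.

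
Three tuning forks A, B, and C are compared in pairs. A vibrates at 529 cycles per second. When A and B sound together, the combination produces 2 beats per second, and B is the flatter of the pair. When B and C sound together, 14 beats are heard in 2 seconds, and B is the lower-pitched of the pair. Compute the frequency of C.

B is below A, so f_B = 529 − 2 = 527 Hz.
B–C: Beat frequency = 14/2 = 7 Hz.
C is above B, so f_C = 527 + 7 = 534 Hz.

534 Hz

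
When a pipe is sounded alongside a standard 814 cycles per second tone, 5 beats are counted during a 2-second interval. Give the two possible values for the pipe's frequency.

811.5 Hz or 816.5 Hz

Beat frequency = 5/2 = 2.5 Hz.
|f − 814| = 2.5, so f = 814 ± 2.5.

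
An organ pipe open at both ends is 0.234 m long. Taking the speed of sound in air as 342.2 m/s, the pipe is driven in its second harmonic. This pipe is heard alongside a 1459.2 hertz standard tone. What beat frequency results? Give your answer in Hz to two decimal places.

Open pipe: f_n = n·v/(2L) = 2·342.2/(2·0.234) = 1462.3932 Hz.
f_beat = |1462.3932 − 1459.2| = 3.19 Hz.

3.19 Hz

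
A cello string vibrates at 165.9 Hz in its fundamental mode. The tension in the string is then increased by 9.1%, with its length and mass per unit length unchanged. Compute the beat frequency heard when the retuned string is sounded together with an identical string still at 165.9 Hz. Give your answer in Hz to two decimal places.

For a string, f ∝ √T, so the new frequency is 165.9·√1.091 = 173.2841 Hz.
f_beat = |173.2841 − 165.9| = 7.38 Hz.

7.38 Hz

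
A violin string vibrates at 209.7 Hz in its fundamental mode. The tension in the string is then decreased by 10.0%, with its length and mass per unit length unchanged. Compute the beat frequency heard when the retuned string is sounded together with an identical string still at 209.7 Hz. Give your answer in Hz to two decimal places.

10.76 Hz

For a string, f ∝ √T, so the new frequency is 209.7·√0.900 = 198.9389 Hz.
f_beat = |198.9389 − 209.7| = 10.76 Hz.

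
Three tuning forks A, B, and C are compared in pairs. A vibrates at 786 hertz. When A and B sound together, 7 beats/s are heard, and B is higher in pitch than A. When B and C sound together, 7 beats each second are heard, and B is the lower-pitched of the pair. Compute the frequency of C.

800 Hz

B is above A, so f_B = 786 + 7 = 793 Hz.
C is above B, so f_C = 793 + 7 = 800 Hz.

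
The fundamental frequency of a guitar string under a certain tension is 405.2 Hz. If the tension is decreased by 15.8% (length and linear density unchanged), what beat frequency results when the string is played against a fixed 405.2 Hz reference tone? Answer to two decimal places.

33.39 Hz

For a string, f ∝ √T, so the new frequency is 405.2·√0.842 = 371.8138 Hz.
f_beat = |371.8138 − 405.2| = 33.39 Hz.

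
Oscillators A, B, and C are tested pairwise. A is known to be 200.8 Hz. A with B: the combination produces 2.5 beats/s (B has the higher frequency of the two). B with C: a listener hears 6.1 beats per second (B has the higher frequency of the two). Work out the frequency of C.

B is above A, so f_B = 200.8 + 2.5 = 203.3 Hz.
C is below B, so f_C = 203.3 − 6.1 = 197.2 Hz.

197.2 Hz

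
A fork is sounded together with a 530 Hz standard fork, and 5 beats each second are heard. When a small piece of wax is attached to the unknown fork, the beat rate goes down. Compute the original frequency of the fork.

535 Hz

|f − 530| = 5, so the fork was at either 525 Hz or 535 Hz.
Loading a fork with wax lowers its frequency; the adjustment lowers the fork's frequency.
The beat rate fell, so the adjustment moved the fork toward 530 Hz — it must have started above the reference.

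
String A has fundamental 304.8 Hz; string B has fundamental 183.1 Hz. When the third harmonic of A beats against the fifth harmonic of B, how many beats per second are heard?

Third harmonic of the first: 3·304.8 = 914.4 Hz.
Fifth harmonic of the second: 5·183.1 = 915.5 Hz.
f_beat = |914.4 − 915.5| = 1.1 Hz.

1.1 Hz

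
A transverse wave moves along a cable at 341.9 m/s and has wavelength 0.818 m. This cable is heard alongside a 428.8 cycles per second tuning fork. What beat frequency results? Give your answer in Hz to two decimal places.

Source frequency f = v/λ = 341.9/0.818 = 417.9707 Hz.
f_beat = |417.9707 − 428.8| = 10.83 Hz.

10.83 Hz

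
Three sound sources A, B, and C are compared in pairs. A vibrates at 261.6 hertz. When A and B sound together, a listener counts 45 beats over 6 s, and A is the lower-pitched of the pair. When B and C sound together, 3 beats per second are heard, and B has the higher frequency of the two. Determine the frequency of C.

266.1 Hz

A–B: Beat frequency = 45/6 = 7.5 Hz.
B is above A, so f_B = 261.6 + 7.5 = 269.1 Hz.
C is below B, so f_C = 269.1 − 3 = 266.1 Hz.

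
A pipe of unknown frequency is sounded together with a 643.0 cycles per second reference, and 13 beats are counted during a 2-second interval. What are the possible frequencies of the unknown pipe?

636.5 Hz or 649.5 Hz

Beat frequency = 13/2 = 6.5 Hz.
|f − 643.0| = 6.5, so f = 643.0 ± 6.5.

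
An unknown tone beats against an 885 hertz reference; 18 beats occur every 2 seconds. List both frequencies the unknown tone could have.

Beat frequency = 18/2 = 9 Hz.
|f − 885| = 9, so f = 885 ± 9.

876 Hz or 894 Hz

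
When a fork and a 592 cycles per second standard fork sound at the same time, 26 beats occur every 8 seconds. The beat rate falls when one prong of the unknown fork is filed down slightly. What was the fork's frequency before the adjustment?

Beat frequency = 26/8 = 3.25 Hz.
|f − 592| = 3.25, so the fork was at either 588.75 Hz or 595.25 Hz.
Filing a prong removes mass and raises the fork's frequency; the adjustment raises the fork's frequency.
The beat rate fell, so the adjustment moved the fork toward 592 Hz — it must have started below the reference.

588.75 Hz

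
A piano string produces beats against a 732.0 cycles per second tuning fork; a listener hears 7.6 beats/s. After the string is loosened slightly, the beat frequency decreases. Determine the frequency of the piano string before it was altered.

|f − 732.0| = 7.6, so the piano string was at either 724.4 Hz or 739.6 Hz.
Reducing tension lowers a string's frequency; the adjustment lowers the piano string's frequency.
The beat rate fell, so the adjustment moved the piano string toward 732.0 Hz — it must have started above the reference.

739.6 Hz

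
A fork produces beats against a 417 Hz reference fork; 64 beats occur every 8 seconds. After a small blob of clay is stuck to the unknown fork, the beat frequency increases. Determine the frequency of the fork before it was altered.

Beat frequency = 64/8 = 8 Hz.
|f − 417| = 8, so the fork was at either 409 Hz or 425 Hz.
Adding mass to a fork lowers its frequency; the adjustment lowers the fork's frequency.
The beat rate rose, so the adjustment moved the fork further from 417 Hz — it was already below the reference.

409 Hz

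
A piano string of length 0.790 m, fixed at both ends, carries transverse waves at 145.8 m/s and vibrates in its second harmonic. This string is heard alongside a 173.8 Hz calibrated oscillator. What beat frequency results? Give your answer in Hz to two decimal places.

For a string fixed at both ends, f_n = n·v/(2L) = 2·145.8/(2·0.790) = 184.5570 Hz.
f_beat = |184.5570 − 173.8| = 10.76 Hz.

10.76 Hz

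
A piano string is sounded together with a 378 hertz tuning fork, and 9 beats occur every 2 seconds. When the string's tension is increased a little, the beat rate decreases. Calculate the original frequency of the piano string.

Beat frequency = 9/2 = 4.5 Hz.
|f − 378| = 4.5, so the piano string was at either 373.5 Hz or 382.5 Hz.
Higher tension means higher frequency; the adjustment raises the piano string's frequency.
The beat rate fell, so the adjustment moved the piano string toward 378 Hz — it must have started below the reference.

373.5 Hz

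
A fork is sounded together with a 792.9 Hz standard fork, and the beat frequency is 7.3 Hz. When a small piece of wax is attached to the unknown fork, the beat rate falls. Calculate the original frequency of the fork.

800.2 Hz

|f − 792.9| = 7.3, so the fork was at either 785.6 Hz or 800.2 Hz.
Loading a fork with wax lowers its frequency; the adjustment lowers the fork's frequency.
The beat rate fell, so the adjustment moved the fork toward 792.9 Hz — it must have started above the reference.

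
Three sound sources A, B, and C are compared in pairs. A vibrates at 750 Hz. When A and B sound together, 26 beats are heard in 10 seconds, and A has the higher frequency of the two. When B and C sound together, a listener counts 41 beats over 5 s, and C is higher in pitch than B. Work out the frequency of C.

A–B: Beat frequency = 26/10 = 2.6 Hz.
B is below A, so f_B = 750 − 2.6 = 747.4 Hz.
B–C: Beat frequency = 41/5 = 8.2 Hz.
C is above B, so f_C = 747.4 + 8.2 = 755.6 Hz.

755.6 Hz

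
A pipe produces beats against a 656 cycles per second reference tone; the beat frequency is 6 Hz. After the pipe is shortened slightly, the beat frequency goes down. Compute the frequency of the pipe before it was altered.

|f − 656| = 6, so the pipe was at either 650 Hz or 662 Hz.
A shorter pipe has a higher fundamental; the adjustment raises the pipe's frequency.
The beat rate fell, so the adjustment moved the pipe toward 656 Hz — it must have started below the reference.

650 Hz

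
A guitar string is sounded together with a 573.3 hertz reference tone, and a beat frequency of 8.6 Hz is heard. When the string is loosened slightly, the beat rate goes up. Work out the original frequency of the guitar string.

|f − 573.3| = 8.6, so the guitar string was at either 564.7 Hz or 581.9 Hz.
Reducing tension lowers a string's frequency; the adjustment lowers the guitar string's frequency.
The beat rate rose, so the adjustment moved the guitar string further from 573.3 Hz — it was already below the reference.

564.7 Hz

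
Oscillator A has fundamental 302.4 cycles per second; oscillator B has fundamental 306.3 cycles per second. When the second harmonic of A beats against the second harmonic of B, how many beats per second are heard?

7.8 Hz

Second harmonic of the first: 2·302.4 = 604.8 Hz.
Second harmonic of the second: 2·306.3 = 612.6 Hz.
f_beat = |604.8 − 612.6| = 7.8 Hz.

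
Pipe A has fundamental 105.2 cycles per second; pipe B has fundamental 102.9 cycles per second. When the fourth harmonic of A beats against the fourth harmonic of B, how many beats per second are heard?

Fourth harmonic of the first: 4·105.2 = 420.8 Hz.
Fourth harmonic of the second: 4·102.9 = 411.6 Hz.
f_beat = |420.8 − 411.6| = 9.2 Hz.

9.2 Hz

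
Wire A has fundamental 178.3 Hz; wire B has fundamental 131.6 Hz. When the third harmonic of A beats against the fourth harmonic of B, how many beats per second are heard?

8.5 Hz

Third harmonic of the first: 3·178.3 = 534.9 Hz.
Fourth harmonic of the second: 4·131.6 = 526.4 Hz.
f_beat = |534.9 − 526.4| = 8.5 Hz.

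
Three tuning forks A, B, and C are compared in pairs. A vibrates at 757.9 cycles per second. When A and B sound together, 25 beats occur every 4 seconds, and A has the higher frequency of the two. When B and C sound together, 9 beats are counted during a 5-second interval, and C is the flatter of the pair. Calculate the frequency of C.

A–B: Beat frequency = 25/4 = 6.25 Hz.
B is below A, so f_B = 757.9 − 6.25 = 751.65 Hz.
B–C: Beat frequency = 9/5 = 1.8 Hz.
C is below B, so f_C = 751.65 − 1.8 = 749.85 Hz.

749.85 Hz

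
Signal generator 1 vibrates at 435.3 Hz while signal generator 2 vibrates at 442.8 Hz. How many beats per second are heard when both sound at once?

Beats arise from superposition of two nearby frequencies; the beat rate is |f₁ − f₂|.
|435.3 − 442.8| = 7.5 Hz.

7.5 Hz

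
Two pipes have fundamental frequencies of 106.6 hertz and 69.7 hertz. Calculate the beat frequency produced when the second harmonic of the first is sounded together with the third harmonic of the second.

4.1 Hz

Second harmonic of the first: 2·106.6 = 213.2 Hz.
Third harmonic of the second: 3·69.7 = 209.1 Hz.
f_beat = |213.2 − 209.1| = 4.1 Hz.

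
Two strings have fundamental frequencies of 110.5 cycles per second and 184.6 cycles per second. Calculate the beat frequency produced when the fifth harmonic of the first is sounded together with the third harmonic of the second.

Fifth harmonic of the first: 5·110.5 = 552.5 Hz.
Third harmonic of the second: 3·184.6 = 553.8 Hz.
f_beat = |552.5 − 553.8| = 1.3 Hz.

1.3 Hz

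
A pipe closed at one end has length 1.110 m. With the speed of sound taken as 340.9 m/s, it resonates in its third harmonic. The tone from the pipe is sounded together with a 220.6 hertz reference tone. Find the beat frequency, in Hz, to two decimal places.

9.74 Hz

Closed pipe (odd harmonics): f_n = n·v/(4L) = 3·340.9/(4·1.110) = 230.3378 Hz.
f_beat = |230.3378 − 220.6| = 9.74 Hz.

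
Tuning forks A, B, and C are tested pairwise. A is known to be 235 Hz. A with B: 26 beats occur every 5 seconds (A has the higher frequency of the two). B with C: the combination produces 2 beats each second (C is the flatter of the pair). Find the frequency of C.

227.8 Hz

A–B: Beat frequency = 26/5 = 5.2 Hz.
B is below A, so f_B = 235 − 5.2 = 229.8 Hz.
C is below B, so f_C = 229.8 − 2 = 227.8 Hz.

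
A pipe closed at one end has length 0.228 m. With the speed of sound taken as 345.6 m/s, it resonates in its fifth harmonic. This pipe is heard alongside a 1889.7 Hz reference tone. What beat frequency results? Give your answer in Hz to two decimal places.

5.04 Hz

Closed pipe (odd harmonics): f_n = n·v/(4L) = 5·345.6/(4·0.228) = 1894.7368 Hz.
f_beat = |1894.7368 − 1889.7| = 5.04 Hz.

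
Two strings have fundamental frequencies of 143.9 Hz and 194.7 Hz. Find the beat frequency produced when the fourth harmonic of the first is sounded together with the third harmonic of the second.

Fourth harmonic of the first: 4·143.9 = 575.6 Hz.
Third harmonic of the second: 3·194.7 = 584.1 Hz.
f_beat = |575.6 − 584.1| = 8.5 Hz.

8.5 Hz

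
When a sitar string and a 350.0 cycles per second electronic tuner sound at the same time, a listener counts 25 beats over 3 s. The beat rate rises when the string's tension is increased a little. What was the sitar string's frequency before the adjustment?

Beat frequency = 25/3 = 8.3333 Hz.
|f − 350.0| = 8.3333, so the sitar string was at either 341.6667 Hz or 358.3333 Hz.
Higher tension means higher frequency; the adjustment raises the sitar string's frequency.
The beat rate rose, so the adjustment moved the sitar string further from 350.0 Hz — it was already above the reference.

358.3333 Hz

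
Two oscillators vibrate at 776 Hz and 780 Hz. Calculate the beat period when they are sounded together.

f_beat = |776 − 780| = 4 Hz.
Beat period T = 1 / f_beat = 1 / 4 s.

0.250 s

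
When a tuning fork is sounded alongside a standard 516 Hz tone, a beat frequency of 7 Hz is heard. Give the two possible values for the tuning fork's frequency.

509 Hz or 523 Hz

|f − 516| = 7, so f = 516 ± 7.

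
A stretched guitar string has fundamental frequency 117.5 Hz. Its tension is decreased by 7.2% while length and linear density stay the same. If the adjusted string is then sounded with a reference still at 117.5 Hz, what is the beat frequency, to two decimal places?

4.31 Hz

For a string, f ∝ √T, so the new frequency is 117.5·√0.928 = 113.1910 Hz.
f_beat = |113.1910 − 117.5| = 4.31 Hz.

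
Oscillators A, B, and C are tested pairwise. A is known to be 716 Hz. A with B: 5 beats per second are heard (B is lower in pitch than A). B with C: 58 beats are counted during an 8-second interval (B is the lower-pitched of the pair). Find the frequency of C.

B is below A, so f_B = 716 − 5 = 711 Hz.
B–C: Beat frequency = 58/8 = 7.25 Hz.
C is above B, so f_C = 711 + 7.25 = 718.25 Hz.

718.25 Hz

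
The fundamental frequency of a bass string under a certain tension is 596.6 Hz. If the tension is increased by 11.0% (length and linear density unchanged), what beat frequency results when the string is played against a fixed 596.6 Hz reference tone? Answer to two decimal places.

31.96 Hz

For a string, f ∝ √T, so the new frequency is 596.6·√1.110 = 628.5571 Hz.
f_beat = |628.5571 − 596.6| = 31.96 Hz.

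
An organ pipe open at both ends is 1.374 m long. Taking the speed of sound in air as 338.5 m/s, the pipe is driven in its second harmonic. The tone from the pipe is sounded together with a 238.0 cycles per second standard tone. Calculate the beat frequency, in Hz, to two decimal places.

8.36 Hz

Open pipe: f_n = n·v/(2L) = 2·338.5/(2·1.374) = 246.3610 Hz.
f_beat = |246.3610 − 238.0| = 8.36 Hz.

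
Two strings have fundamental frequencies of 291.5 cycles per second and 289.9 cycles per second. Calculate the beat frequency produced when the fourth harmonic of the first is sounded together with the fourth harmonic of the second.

Fourth harmonic of the first: 4·291.5 = 1166.0 Hz.
Fourth harmonic of the second: 4·289.9 = 1159.6 Hz.
f_beat = |1166.0 − 1159.6| = 6.4 Hz.

6.4 Hz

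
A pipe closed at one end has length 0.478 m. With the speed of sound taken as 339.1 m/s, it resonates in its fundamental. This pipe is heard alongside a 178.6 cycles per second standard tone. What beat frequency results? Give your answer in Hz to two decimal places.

1.25 Hz

Closed pipe (odd harmonics): f_n = n·v/(4L) = 1·339.1/(4·0.478) = 177.3536 Hz.
f_beat = |177.3536 − 178.6| = 1.25 Hz.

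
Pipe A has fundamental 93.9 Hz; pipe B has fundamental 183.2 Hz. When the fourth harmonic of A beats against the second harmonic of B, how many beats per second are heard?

9.2 Hz

Fourth harmonic of the first: 4·93.9 = 375.6 Hz.
Second harmonic of the second: 2·183.2 = 366.4 Hz.
f_beat = |375.6 − 366.4| = 9.2 Hz.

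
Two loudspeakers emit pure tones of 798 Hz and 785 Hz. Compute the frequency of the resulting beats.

Beats arise from superposition of two nearby frequencies; the beat rate is |f₁ − f₂|.
|798 − 785| = 13 Hz.

13 Hz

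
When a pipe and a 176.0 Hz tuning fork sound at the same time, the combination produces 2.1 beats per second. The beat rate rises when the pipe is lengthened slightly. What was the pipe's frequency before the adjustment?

|f − 176.0| = 2.1, so the pipe was at either 173.9 Hz or 178.1 Hz.
A longer pipe has a lower fundamental; the adjustment lowers the pipe's frequency.
The beat rate rose, so the adjustment moved the pipe further from 176.0 Hz — it was already below the reference.

173.9 Hz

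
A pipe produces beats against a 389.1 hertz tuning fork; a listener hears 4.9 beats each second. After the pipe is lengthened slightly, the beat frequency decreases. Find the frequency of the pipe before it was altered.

394 Hz

|f − 389.1| = 4.9, so the pipe was at either 384.2 Hz or 394 Hz.
A longer pipe has a lower fundamental; the adjustment lowers the pipe's frequency.
The beat rate fell, so the adjustment moved the pipe toward 389.1 Hz — it must have started above the reference.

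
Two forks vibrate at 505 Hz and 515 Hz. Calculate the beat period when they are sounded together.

0.100 s

f_beat = |505 − 515| = 10 Hz.
Beat period T = 1 / f_beat = 1 / 10 s.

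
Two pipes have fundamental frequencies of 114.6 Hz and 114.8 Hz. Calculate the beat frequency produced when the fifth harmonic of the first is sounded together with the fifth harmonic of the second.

Fifth harmonic of the first: 5·114.6 = 573.0 Hz.
Fifth harmonic of the second: 5·114.8 = 574.0 Hz.
f_beat = |573.0 − 574.0| = 1.0 Hz.

1.0 Hz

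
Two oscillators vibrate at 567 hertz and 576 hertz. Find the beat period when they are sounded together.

0.111 s

f_beat = |567 − 576| = 9 Hz.
Beat period T = 1 / f_beat = 1 / 9 s.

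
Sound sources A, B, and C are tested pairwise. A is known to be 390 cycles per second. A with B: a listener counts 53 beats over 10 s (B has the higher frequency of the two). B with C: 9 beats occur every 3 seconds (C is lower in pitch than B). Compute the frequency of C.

A–B: Beat frequency = 53/10 = 5.3 Hz.
B is above A, so f_B = 390 + 5.3 = 395.3 Hz.
B–C: Beat frequency = 9/3 = 3 Hz.
C is below B, so f_C = 395.3 − 3 = 392.3 Hz.

392.3 Hz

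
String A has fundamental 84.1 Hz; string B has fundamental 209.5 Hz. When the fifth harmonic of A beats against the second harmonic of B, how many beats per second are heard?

Fifth harmonic of the first: 5·84.1 = 420.5 Hz.
Second harmonic of the second: 2·209.5 = 419.0 Hz.
f_beat = |420.5 − 419.0| = 1.5 Hz.

1.5 Hz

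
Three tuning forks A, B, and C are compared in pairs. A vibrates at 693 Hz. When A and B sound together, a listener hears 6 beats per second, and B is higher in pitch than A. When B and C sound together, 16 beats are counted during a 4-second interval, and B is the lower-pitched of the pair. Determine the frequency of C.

703 Hz

B is above A, so f_B = 693 + 6 = 699 Hz.
B–C: Beat frequency = 16/4 = 4 Hz.
C is above B, so f_C = 699 + 4 = 703 Hz.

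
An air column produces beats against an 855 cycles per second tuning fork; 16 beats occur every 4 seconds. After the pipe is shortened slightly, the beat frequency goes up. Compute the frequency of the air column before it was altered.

859 Hz

Beat frequency = 16/4 = 4 Hz.
|f − 855| = 4, so the air column was at either 851 Hz or 859 Hz.
A shorter pipe has a higher fundamental; the adjustment raises the air column's frequency.
The beat rate rose, so the adjustment moved the air column further from 855 Hz — it was already above the reference.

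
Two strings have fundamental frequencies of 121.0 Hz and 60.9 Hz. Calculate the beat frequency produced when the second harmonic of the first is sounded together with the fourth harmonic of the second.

1.6 Hz

Second harmonic of the first: 2·121.0 = 242.0 Hz.
Fourth harmonic of the second: 4·60.9 = 243.6 Hz.
f_beat = |242.0 − 243.6| = 1.6 Hz.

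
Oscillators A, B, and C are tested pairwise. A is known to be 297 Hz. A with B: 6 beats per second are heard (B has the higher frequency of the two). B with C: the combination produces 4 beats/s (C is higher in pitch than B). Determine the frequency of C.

307 Hz

B is above A, so f_B = 297 + 6 = 303 Hz.
C is above B, so f_C = 303 + 4 = 307 Hz.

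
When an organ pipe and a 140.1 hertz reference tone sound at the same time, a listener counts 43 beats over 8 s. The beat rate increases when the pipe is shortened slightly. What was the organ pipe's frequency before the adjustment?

145.475 Hz

Beat frequency = 43/8 = 5.375 Hz.
|f − 140.1| = 5.375, so the organ pipe was at either 134.725 Hz or 145.475 Hz.
A shorter pipe has a higher fundamental; the adjustment raises the organ pipe's frequency.
The beat rate rose, so the adjustment moved the organ pipe further from 140.1 Hz — it was already above the reference.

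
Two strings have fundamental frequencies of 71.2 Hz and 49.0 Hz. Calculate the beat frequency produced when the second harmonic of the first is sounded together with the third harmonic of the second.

4.6 Hz

Second harmonic of the first: 2·71.2 = 142.4 Hz.
Third harmonic of the second: 3·49.0 = 147.0 Hz.
f_beat = |142.4 − 147.0| = 4.6 Hz.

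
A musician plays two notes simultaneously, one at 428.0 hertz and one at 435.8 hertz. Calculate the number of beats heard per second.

7.8 Hz

f_beat = |f₁ − f₂|.
|428.0 − 435.8| = 7.8 Hz.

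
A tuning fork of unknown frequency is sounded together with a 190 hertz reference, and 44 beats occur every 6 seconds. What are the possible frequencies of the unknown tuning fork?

182.6667 Hz or 197.3333 Hz

Beat frequency = 44/6 = 7.3333 Hz.
|f − 190| = 7.3333, so f = 190 ± 7.3333.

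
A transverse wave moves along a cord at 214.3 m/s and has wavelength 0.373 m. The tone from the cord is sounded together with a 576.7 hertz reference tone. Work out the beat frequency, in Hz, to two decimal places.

2.17 Hz

Source frequency f = v/λ = 214.3/0.373 = 574.5308 Hz.
f_beat = |574.5308 − 576.7| = 2.17 Hz.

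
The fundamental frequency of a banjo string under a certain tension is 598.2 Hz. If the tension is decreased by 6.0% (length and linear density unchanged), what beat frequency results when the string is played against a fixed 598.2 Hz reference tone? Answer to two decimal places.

For a string, f ∝ √T, so the new frequency is 598.2·√0.940 = 579.9764 Hz.
f_beat = |579.9764 − 598.2| = 18.22 Hz.

18.22 Hz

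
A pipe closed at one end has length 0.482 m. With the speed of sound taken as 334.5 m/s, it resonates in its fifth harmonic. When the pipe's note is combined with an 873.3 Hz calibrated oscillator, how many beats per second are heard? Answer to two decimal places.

5.82 Hz

Closed pipe (odd harmonics): f_n = n·v/(4L) = 5·334.5/(4·0.482) = 867.4793 Hz.
f_beat = |867.4793 − 873.3| = 5.82 Hz.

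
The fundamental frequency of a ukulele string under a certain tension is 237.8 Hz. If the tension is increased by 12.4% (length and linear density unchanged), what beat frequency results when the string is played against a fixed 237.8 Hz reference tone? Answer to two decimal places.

14.31 Hz

For a string, f ∝ √T, so the new frequency is 237.8·√1.124 = 252.1129 Hz.
f_beat = |252.1129 − 237.8| = 14.31 Hz.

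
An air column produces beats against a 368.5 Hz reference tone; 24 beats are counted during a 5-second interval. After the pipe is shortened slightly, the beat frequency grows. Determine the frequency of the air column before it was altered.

Beat frequency = 24/5 = 4.8 Hz.
|f − 368.5| = 4.8, so the air column was at either 363.7 Hz or 373.3 Hz.
A shorter pipe has a higher fundamental; the adjustment raises the air column's frequency.
The beat rate rose, so the adjustment moved the air column further from 368.5 Hz — it was already above the reference.

373.3 Hz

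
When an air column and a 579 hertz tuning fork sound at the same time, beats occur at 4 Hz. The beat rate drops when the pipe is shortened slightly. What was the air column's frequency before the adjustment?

|f − 579| = 4, so the air column was at either 575 Hz or 583 Hz.
A shorter pipe has a higher fundamental; the adjustment raises the air column's frequency.
The beat rate fell, so the adjustment moved the air column toward 579 Hz — it must have started below the reference.

575 Hz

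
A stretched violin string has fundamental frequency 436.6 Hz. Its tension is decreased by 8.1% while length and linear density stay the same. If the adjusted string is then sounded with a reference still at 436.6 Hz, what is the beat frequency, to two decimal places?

For a string, f ∝ √T, so the new frequency is 436.6·√0.919 = 418.5444 Hz.
f_beat = |418.5444 − 436.6| = 18.06 Hz.

18.06 Hz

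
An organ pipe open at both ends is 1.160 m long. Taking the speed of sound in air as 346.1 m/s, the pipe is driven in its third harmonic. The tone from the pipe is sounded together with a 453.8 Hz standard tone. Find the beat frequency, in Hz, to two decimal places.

Open pipe: f_n = n·v/(2L) = 3·346.1/(2·1.160) = 447.5431 Hz.
f_beat = |447.5431 − 453.8| = 6.26 Hz.

6.26 Hz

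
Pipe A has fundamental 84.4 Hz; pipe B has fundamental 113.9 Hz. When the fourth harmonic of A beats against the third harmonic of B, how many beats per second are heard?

Fourth harmonic of the first: 4·84.4 = 337.6 Hz.
Third harmonic of the second: 3·113.9 = 341.7 Hz.
f_beat = |337.6 − 341.7| = 4.1 Hz.

4.1 Hz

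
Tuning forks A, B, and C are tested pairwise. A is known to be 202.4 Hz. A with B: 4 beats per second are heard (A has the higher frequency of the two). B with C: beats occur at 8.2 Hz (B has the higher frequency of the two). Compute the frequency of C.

190.2 Hz

B is below A, so f_B = 202.4 − 4 = 198.4 Hz.
C is below B, so f_C = 198.4 − 8.2 = 190.2 Hz.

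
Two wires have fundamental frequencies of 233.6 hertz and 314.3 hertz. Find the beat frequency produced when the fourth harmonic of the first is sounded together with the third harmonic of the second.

Fourth harmonic of the first: 4·233.6 = 934.4 Hz.
Third harmonic of the second: 3·314.3 = 942.9 Hz.
f_beat = |934.4 − 942.9| = 8.5 Hz.

8.5 Hz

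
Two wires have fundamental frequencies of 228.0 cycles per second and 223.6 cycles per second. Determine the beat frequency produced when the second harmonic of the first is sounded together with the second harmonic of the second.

8.8 Hz

Second harmonic of the first: 2·228.0 = 456.0 Hz.
Second harmonic of the second: 2·223.6 = 447.2 Hz.
f_beat = |456.0 − 447.2| = 8.8 Hz.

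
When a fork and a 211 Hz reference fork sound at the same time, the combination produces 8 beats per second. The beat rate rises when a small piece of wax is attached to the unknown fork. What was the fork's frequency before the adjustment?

|f − 211| = 8, so the fork was at either 203 Hz or 219 Hz.
Loading a fork with wax lowers its frequency; the adjustment lowers the fork's frequency.
The beat rate rose, so the adjustment moved the fork further from 211 Hz — it was already below the reference.

203 Hz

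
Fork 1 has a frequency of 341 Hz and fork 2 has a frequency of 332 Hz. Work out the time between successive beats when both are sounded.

f_beat = |341 − 332| = 9 Hz.
Beat period T = 1 / f_beat = 1 / 9 s.

0.111 s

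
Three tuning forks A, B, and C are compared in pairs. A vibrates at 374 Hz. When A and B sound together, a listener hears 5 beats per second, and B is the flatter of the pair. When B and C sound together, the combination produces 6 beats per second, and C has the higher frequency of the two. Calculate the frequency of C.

B is below A, so f_B = 374 − 5 = 369 Hz.
C is above B, so f_C = 369 + 6 = 375 Hz.

375 Hz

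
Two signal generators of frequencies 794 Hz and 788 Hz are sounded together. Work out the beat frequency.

The beat frequency equals the magnitude of the frequency difference.
|794 − 788| = 6 Hz.

6 Hz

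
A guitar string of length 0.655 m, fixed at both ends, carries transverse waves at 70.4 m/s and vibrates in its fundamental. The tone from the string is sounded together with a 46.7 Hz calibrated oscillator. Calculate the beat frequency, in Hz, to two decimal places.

7.04 Hz

For a string fixed at both ends, f_n = n·v/(2L) = 1·70.4/(2·0.655) = 53.7405 Hz.
f_beat = |53.7405 − 46.7| = 7.04 Hz.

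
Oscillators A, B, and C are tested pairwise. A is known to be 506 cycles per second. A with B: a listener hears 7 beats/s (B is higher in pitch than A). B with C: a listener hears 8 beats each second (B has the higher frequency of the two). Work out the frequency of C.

505 Hz

B is above A, so f_B = 506 + 7 = 513 Hz.
C is below B, so f_C = 513 − 8 = 505 Hz.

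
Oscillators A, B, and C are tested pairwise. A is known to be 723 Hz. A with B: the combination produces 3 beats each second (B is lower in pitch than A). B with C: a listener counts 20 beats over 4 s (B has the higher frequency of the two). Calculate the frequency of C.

B is below A, so f_B = 723 − 3 = 720 Hz.
B–C: Beat frequency = 20/4 = 5 Hz.
C is below B, so f_C = 720 − 5 = 715 Hz.

715 Hz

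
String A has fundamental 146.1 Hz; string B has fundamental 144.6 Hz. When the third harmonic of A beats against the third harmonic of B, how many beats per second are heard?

Third harmonic of the first: 3·146.1 = 438.3 Hz.
Third harmonic of the second: 3·144.6 = 433.8 Hz.
f_beat = |438.3 − 433.8| = 4.5 Hz.

4.5 Hz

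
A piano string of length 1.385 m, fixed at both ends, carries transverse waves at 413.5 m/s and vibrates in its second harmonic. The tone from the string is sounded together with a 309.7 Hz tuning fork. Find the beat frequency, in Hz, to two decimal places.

11.14 Hz

For a string fixed at both ends, f_n = n·v/(2L) = 2·413.5/(2·1.385) = 298.5560 Hz.
f_beat = |298.5560 − 309.7| = 11.14 Hz.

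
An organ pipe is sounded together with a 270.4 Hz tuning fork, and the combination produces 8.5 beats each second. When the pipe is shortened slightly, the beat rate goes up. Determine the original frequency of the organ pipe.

|f − 270.4| = 8.5, so the organ pipe was at either 261.9 Hz or 278.9 Hz.
A shorter pipe has a higher fundamental; the adjustment raises the organ pipe's frequency.
The beat rate rose, so the adjustment moved the organ pipe further from 270.4 Hz — it was already above the reference.

278.9 Hz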